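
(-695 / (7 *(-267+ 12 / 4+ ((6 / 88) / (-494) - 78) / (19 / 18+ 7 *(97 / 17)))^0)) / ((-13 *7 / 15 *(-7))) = -10425 / 4459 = -2.34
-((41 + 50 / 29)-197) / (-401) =-4474 / 11629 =-0.38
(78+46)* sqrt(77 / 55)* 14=1736* sqrt(35) / 5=2054.06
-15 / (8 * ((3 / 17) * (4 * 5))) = -17 / 32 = -0.53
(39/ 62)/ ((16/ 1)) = 39/ 992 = 0.04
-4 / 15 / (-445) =4 / 6675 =0.00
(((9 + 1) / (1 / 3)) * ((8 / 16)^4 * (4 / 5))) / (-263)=-3 / 526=-0.01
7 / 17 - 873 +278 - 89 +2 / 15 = -174281 / 255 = -683.45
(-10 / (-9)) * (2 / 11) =20 / 99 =0.20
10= 10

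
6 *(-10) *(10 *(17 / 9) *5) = -17000 / 3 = -5666.67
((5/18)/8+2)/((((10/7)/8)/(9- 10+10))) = 2051/20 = 102.55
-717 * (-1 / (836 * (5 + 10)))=239 / 4180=0.06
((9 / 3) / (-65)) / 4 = -3 / 260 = -0.01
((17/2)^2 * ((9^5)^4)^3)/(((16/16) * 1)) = 519335976675270619809408970728275856482396456358438969749889/4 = 129833994168817654952352200000000000000000000000000000000000.00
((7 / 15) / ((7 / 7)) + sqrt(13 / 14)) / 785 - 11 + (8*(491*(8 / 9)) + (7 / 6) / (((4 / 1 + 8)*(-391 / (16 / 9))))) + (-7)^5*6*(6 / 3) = -24638407540376 / 124308675 + sqrt(182) / 10990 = -198203.44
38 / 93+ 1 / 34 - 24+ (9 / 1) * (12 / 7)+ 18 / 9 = -135757 / 22134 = -6.13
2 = 2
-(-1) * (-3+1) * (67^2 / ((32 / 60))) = -67335 / 4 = -16833.75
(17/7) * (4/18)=34/63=0.54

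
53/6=8.83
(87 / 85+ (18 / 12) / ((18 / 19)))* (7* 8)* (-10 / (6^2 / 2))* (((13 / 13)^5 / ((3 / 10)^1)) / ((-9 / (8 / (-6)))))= -1489040 / 37179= -40.05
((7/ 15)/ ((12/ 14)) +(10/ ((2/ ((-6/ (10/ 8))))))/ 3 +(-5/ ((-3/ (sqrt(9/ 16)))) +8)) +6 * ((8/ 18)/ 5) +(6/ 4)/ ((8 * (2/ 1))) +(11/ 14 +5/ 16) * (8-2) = 90829/ 10080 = 9.01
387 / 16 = 24.19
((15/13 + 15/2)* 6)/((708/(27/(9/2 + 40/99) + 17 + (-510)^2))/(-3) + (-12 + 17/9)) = -1534417139475/298827712651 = -5.13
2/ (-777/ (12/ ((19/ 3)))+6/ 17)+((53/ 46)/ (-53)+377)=376.97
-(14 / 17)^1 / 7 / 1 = -0.12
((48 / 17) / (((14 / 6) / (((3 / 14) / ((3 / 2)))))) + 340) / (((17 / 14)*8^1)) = 35.02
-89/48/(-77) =89/3696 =0.02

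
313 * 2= 626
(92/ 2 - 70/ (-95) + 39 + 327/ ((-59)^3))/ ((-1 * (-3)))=111518726/ 3902201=28.58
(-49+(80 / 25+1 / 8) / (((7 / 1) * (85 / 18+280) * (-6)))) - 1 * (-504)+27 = 482.00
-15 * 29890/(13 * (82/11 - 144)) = 2465925/9763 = 252.58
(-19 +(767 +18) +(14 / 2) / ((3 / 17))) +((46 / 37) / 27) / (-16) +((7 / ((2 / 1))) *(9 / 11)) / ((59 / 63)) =4194683509 / 5186808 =808.72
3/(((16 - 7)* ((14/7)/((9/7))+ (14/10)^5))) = 9375/195013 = 0.05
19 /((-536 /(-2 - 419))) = 7999 /536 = 14.92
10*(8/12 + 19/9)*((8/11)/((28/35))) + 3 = 2797/99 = 28.25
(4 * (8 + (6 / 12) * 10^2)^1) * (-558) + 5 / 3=-388363 / 3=-129454.33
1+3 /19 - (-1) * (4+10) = 288 /19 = 15.16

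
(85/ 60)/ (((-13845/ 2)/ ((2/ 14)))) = -17/ 581490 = -0.00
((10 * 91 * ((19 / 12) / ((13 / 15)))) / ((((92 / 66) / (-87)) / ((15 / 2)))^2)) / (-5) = -72855928.62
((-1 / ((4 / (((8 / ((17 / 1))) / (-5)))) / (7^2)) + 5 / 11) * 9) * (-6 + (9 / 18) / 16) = -2583657 / 29920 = -86.35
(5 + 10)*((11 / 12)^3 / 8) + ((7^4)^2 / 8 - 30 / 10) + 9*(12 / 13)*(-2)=43165741363 / 59904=720581.95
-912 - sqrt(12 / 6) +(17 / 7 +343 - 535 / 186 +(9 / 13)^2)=-125194687 / 220038 - sqrt(2)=-570.38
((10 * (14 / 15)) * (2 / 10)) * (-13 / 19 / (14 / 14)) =-364 / 285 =-1.28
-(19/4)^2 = -361/16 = -22.56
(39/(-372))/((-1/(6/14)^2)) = 117/6076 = 0.02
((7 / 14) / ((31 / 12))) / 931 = 6 / 28861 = 0.00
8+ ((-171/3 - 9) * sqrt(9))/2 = -91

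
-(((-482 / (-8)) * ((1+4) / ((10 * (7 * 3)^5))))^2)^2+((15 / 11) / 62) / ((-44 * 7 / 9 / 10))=-27472082633390415786657940487911 / 4274574658992190500610554675818496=-0.01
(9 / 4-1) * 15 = 18.75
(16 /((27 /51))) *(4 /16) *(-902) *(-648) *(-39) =-172231488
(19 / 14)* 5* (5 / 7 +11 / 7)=760 / 49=15.51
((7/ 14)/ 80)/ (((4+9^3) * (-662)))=-1/ 77639360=-0.00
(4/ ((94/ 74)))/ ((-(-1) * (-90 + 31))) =-0.05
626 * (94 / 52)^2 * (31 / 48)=21433927 / 16224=1321.12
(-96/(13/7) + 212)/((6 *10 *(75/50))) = 1042/585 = 1.78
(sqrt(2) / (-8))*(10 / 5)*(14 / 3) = -7*sqrt(2) / 6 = -1.65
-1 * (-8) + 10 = 18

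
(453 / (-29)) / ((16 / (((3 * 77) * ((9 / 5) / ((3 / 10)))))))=-313929 / 232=-1353.14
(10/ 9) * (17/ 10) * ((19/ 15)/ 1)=323/ 135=2.39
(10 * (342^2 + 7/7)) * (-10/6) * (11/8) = -32165375/12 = -2680447.92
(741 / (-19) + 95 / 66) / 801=-2479 / 52866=-0.05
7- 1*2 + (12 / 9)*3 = 9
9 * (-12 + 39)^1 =243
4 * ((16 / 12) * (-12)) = -64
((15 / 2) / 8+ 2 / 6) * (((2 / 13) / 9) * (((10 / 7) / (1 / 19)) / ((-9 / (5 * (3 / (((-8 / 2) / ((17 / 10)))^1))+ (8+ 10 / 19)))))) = -0.14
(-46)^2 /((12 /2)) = 1058 /3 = 352.67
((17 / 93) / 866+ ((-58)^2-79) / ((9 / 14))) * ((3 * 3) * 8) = 4938590364 / 13423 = 367920.02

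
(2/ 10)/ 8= 1/ 40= 0.02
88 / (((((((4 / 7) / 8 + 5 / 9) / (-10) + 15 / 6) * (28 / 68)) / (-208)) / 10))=-560102400 / 3071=-182384.37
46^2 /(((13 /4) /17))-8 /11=1582664 /143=11067.58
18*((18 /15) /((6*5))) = 0.72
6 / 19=0.32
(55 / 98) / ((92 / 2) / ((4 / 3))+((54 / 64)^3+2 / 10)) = 4505600 / 283399487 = 0.02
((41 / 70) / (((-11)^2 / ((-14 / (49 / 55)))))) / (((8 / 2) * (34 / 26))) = -533 / 36652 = -0.01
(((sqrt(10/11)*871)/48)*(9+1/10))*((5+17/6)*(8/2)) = 3725267*sqrt(110)/7920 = 4933.20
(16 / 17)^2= 256 / 289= 0.89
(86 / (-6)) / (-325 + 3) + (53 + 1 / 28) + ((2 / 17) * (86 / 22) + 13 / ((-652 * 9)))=4729214015 / 88333938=53.54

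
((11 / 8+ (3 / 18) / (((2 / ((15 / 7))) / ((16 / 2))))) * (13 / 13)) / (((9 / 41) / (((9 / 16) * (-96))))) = -19311 / 28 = -689.68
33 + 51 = 84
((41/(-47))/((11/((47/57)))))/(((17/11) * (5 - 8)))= 41/2907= 0.01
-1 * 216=-216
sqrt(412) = 2 *sqrt(103) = 20.30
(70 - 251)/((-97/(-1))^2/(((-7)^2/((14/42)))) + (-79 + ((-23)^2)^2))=-26607/41134423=-0.00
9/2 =4.50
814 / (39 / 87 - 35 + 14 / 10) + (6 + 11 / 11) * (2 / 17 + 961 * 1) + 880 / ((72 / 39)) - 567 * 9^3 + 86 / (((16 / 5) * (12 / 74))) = -144775401473 / 356592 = -405997.33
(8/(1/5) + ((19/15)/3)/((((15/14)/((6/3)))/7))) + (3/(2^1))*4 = 34774/675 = 51.52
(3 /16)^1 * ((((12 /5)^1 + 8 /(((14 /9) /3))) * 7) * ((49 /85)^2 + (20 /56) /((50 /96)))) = 6023979 /252875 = 23.82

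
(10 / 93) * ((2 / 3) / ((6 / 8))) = 80 / 837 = 0.10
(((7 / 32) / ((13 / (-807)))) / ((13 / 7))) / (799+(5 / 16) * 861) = -39543 / 5776082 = -0.01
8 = 8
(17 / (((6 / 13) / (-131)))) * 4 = -57902 / 3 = -19300.67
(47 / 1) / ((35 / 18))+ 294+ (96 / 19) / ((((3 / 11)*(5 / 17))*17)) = 214048 / 665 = 321.88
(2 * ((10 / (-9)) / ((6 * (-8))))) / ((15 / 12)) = 1 / 27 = 0.04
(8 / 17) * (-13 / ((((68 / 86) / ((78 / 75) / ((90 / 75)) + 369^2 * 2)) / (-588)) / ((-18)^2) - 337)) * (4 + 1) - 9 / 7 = -267264196234939413 / 223661777959761659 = -1.19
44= 44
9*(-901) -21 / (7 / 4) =-8121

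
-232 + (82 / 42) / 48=-233815 / 1008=-231.96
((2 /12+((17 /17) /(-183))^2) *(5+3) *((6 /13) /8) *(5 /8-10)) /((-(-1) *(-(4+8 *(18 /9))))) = 55825 /1547936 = 0.04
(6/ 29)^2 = 36/ 841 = 0.04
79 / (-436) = -79 / 436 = -0.18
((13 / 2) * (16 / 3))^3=1124864 / 27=41661.63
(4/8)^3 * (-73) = -73/8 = -9.12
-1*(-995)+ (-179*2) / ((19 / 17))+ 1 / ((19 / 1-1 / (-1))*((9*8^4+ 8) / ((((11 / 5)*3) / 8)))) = 34375430457 / 50950400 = 674.68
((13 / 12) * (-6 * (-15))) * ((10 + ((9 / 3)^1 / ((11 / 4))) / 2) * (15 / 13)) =13050 / 11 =1186.36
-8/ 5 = -1.60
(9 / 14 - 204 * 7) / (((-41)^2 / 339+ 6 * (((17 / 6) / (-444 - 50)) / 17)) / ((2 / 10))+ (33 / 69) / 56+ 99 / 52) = -153937761588 / 2879088761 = -53.47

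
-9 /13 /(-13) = 9 /169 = 0.05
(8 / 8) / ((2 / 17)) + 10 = 37 / 2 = 18.50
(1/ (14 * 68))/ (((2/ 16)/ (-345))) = -345/ 119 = -2.90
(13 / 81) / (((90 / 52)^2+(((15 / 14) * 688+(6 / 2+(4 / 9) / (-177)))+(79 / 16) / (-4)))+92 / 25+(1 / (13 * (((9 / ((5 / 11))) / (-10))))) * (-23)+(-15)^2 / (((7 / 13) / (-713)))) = -2281364800 / 4224392511020007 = -0.00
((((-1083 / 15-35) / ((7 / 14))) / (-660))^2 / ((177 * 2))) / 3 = 35912 / 361411875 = 0.00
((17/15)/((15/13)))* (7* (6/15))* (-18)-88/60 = -19114/375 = -50.97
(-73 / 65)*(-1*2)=146 / 65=2.25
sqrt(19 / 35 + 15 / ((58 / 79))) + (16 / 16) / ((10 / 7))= 7 / 10 + sqrt(86431310) / 2030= 5.28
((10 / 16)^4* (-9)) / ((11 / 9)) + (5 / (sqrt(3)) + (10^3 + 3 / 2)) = 5* sqrt(3) / 3 + 45072959 / 45056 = 1003.26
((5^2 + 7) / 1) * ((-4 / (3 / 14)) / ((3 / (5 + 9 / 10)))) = -52864 / 45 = -1174.76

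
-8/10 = -4/5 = -0.80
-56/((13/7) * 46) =-196/299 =-0.66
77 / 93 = 0.83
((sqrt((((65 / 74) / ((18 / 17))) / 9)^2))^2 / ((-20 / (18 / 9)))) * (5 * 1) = -1221025 / 287424288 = -0.00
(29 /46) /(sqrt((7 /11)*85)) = 29*sqrt(6545) /27370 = 0.09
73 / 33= 2.21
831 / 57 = 277 / 19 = 14.58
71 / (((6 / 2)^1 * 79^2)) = 71 / 18723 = 0.00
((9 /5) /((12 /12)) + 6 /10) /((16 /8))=1.20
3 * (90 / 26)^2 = 6075 / 169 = 35.95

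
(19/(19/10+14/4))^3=857375/19683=43.56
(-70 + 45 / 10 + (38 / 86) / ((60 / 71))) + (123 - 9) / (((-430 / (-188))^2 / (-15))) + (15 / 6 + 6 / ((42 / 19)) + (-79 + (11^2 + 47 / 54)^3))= 18440338669100617 / 10190282760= 1809600.29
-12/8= -3/2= -1.50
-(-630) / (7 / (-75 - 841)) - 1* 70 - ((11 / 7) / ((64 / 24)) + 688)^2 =-1745702081 / 3136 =-556665.20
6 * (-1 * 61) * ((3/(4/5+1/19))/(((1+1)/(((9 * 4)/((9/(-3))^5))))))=23180/243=95.39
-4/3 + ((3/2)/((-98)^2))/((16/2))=-614647/460992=-1.33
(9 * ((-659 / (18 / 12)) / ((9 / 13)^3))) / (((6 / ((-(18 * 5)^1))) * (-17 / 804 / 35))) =-135805797400 / 459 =-295873196.95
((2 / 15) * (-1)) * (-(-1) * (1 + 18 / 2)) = -4 / 3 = -1.33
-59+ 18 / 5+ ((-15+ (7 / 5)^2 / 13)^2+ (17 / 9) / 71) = 165.13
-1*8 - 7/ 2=-23/ 2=-11.50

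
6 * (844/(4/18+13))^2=346195296/14161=24447.09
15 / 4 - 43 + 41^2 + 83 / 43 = 282713 / 172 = 1643.68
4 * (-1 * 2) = -8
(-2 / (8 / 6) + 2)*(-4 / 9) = -2 / 9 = -0.22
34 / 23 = 1.48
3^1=3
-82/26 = -41/13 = -3.15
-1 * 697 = -697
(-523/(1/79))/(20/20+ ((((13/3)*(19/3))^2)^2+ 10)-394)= -271080837/3719585218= -0.07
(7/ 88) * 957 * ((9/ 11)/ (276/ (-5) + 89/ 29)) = -794745/ 665192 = -1.19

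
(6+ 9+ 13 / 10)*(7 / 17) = 1141 / 170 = 6.71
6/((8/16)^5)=192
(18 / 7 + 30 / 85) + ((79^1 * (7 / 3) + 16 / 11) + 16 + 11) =847102 / 3927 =215.71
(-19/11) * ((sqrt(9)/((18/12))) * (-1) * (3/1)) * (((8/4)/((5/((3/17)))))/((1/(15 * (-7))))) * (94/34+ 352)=-86629284/3179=-27250.48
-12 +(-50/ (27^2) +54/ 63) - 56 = -342980/ 5103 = -67.21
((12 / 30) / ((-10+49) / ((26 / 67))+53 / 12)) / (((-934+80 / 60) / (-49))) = 1764 / 8806705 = 0.00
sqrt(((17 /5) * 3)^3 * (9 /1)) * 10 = 306 * sqrt(255) /5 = 977.29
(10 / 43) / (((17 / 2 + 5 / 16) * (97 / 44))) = 7040 / 588111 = 0.01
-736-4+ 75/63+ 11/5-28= -80284/105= -764.61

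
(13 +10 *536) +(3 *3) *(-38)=5031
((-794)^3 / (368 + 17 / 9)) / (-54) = 250283092 / 9987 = 25060.89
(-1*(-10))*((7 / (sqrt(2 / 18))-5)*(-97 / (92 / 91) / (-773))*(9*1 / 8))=397215 / 17779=22.34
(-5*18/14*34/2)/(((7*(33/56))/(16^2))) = -6782.34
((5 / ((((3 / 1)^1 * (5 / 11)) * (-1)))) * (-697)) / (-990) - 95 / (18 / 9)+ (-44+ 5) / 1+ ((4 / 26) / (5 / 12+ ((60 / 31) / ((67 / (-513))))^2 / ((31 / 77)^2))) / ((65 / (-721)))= -137040047777213388682 / 1538345665121706675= -89.08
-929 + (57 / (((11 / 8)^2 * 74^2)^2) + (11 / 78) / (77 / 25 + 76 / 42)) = -1701292876838643729 / 1831373195937142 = -928.97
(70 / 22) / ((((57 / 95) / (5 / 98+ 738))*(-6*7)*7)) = -1808225 / 135828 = -13.31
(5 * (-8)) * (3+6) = -360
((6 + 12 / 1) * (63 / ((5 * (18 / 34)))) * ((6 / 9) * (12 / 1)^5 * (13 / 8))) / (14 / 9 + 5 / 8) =41573855232 / 785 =52960325.14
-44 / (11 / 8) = -32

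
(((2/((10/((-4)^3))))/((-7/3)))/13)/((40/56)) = 192/325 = 0.59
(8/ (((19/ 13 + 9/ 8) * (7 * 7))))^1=0.06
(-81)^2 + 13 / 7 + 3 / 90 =1378207 / 210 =6562.89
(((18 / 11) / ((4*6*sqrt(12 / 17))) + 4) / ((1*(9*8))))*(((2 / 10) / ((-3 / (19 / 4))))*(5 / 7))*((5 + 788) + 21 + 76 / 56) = -72295 / 7056- 72295*sqrt(51) / 2483712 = -10.45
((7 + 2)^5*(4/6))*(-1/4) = -19683/2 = -9841.50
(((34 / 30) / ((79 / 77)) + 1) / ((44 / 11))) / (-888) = -1247 / 2104560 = -0.00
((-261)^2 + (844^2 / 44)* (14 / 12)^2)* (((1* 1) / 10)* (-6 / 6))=-4462754 / 495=-9015.66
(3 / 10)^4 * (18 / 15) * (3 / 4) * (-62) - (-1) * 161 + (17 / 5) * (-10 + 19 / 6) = 20597203 / 150000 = 137.31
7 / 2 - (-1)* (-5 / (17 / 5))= 69 / 34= 2.03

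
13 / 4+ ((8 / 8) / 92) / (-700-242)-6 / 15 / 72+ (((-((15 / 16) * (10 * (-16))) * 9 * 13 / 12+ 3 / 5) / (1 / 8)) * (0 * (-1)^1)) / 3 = 4217633 / 1299960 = 3.24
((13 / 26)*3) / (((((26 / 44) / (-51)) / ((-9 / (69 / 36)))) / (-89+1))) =-15995232 / 299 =-53495.76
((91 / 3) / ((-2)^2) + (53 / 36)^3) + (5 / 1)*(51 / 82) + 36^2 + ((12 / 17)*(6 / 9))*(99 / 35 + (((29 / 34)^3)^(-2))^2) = 1314.39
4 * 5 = 20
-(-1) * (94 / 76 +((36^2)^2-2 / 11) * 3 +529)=2106459875 / 418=5039377.69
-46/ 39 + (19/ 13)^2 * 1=485/ 507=0.96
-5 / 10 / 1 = -0.50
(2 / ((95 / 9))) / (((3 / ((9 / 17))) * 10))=27 / 8075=0.00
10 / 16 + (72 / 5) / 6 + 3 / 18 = 383 / 120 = 3.19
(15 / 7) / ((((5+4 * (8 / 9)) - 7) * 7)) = 135 / 686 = 0.20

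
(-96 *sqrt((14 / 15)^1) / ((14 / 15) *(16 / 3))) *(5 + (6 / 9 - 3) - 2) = -6 *sqrt(210) / 7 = -12.42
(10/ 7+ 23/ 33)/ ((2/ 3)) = 491/ 154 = 3.19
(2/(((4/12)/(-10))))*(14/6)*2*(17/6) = -2380/3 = -793.33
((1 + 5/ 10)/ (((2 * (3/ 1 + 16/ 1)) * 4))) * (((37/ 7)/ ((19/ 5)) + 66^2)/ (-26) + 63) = -1085037/ 1051232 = -1.03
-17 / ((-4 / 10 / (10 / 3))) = 425 / 3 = 141.67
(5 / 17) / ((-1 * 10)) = -1 / 34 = -0.03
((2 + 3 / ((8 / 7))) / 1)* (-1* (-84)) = 777 / 2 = 388.50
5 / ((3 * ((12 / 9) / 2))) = 5 / 2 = 2.50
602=602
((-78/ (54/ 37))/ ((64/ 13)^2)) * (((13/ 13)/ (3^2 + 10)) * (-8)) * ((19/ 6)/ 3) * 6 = 81289/ 13824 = 5.88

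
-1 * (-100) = 100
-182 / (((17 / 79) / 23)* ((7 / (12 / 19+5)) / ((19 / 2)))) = -2527447 / 17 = -148673.35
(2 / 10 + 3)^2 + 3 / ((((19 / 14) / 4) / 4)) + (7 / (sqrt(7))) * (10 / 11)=10 * sqrt(7) / 11 + 21664 / 475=48.01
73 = 73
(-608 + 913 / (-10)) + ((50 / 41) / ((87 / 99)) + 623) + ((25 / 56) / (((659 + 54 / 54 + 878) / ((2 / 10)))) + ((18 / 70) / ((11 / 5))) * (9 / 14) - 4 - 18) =-3817935973671 / 39426383920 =-96.84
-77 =-77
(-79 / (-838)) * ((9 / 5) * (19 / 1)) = 13509 / 4190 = 3.22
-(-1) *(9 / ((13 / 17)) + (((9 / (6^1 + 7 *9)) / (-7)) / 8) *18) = 98181 / 8372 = 11.73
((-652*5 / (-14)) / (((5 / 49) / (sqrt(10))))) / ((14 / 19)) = 3097*sqrt(10) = 9793.57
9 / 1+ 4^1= 13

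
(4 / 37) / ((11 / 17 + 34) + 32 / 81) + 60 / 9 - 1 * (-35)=223186649 / 5356083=41.67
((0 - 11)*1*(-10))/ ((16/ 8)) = 55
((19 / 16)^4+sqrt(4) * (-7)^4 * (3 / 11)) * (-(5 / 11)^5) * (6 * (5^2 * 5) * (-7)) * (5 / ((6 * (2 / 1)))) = 12927375056640625 / 232202043392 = 55672.96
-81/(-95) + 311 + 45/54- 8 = 173671/570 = 304.69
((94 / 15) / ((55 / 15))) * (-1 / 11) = -94 / 605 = -0.16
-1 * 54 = -54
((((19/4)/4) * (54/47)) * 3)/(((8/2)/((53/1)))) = 81567/1504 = 54.23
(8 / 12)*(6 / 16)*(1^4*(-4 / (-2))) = 1 / 2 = 0.50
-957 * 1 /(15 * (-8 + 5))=319 /15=21.27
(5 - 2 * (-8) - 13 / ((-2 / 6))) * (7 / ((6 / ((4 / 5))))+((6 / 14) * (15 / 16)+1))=3923 / 28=140.11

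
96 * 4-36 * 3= 276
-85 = -85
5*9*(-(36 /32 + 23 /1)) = -1085.62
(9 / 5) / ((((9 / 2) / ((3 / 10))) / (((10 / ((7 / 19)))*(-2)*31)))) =-7068 / 35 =-201.94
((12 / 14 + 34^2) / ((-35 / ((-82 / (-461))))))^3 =-292802563349678656 / 1440791140308625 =-203.22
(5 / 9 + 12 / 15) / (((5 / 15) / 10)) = 122 / 3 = 40.67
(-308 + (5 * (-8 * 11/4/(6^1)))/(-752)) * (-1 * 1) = 694793/2256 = 307.98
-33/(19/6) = -198/19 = -10.42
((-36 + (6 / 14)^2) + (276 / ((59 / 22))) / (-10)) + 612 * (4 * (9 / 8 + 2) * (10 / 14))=78319761 / 14455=5418.18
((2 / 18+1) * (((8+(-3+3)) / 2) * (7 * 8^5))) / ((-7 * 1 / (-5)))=6553600 / 9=728177.78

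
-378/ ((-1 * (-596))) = -189/ 298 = -0.63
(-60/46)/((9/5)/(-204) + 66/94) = -1.88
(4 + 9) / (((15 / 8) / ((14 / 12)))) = 364 / 45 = 8.09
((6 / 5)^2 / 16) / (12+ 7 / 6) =27 / 3950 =0.01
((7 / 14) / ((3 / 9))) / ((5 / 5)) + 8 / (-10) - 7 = -63 / 10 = -6.30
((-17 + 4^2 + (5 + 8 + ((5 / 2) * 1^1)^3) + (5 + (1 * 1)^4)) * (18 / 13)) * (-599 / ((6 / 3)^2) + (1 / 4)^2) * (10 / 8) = -28991475 / 3328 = -8711.38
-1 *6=-6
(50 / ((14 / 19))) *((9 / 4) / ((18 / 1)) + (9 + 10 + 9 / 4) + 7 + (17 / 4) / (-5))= 104595 / 56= 1867.77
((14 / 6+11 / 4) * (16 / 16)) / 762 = 61 / 9144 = 0.01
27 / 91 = 0.30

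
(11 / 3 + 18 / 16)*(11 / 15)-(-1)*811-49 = 55117 / 72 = 765.51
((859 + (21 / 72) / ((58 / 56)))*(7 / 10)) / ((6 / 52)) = 2721173 / 522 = 5212.98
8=8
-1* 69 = -69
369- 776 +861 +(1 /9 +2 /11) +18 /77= 314987 /693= 454.53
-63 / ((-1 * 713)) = 0.09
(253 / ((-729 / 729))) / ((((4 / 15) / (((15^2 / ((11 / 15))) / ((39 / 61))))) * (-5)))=4735125 / 52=91060.10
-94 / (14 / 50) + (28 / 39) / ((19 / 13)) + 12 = -128966 / 399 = -323.22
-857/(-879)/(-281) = -857/246999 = -0.00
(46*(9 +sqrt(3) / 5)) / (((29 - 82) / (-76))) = 616.51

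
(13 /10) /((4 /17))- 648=-25699 /40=-642.48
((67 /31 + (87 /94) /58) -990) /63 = -822433 /52452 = -15.68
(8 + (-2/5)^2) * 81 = 16524/25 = 660.96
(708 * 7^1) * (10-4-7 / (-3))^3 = 25812500 / 9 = 2868055.56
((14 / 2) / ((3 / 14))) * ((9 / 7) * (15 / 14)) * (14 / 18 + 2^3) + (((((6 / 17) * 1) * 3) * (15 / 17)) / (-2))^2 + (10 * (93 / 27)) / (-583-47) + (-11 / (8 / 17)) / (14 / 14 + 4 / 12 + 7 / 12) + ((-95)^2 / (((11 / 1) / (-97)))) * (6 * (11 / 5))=-2287591184193853 / 2178394722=-1050127.03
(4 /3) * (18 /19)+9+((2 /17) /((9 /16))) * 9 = 3923 /323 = 12.15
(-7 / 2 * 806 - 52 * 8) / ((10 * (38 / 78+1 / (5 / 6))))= -126243 / 658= -191.86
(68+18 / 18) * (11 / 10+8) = 6279 / 10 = 627.90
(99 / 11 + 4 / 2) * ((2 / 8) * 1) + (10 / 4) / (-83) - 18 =-15.28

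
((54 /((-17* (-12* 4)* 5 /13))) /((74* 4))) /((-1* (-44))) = 117 /8856320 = 0.00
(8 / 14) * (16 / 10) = 0.91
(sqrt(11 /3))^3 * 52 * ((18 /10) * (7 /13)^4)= 105644 * sqrt(33) /10985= 55.25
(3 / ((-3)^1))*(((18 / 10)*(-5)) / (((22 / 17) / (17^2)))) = 44217 / 22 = 2009.86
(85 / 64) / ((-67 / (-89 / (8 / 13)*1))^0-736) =-17 / 9408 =-0.00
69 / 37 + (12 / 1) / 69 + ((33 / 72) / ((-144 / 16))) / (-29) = 10877401 / 5330664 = 2.04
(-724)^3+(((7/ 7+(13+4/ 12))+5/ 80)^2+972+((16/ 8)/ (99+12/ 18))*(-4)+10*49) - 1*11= -261437248480285/ 688896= -379501765.84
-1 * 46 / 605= -46 / 605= -0.08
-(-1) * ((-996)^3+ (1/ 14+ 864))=-13832659007/ 14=-988047071.93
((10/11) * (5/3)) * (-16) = -800/33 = -24.24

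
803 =803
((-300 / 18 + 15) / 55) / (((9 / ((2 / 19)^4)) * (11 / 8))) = -128 / 425758707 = -0.00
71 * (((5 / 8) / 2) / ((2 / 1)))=355 / 32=11.09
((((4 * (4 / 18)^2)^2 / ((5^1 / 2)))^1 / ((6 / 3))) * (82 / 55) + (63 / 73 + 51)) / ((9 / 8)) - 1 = 53474731853 / 1185408675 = 45.11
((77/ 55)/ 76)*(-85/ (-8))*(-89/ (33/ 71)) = -37.48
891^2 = 793881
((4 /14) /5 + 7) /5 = 247 /175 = 1.41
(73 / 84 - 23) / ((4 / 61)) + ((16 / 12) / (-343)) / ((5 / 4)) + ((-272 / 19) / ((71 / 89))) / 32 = -37541556919 / 111049680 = -338.06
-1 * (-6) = 6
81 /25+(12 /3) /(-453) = 3.23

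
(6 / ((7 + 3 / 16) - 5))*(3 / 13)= 288 / 455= 0.63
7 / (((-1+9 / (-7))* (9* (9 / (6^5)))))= -294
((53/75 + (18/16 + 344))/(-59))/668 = -207499/23647200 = -0.01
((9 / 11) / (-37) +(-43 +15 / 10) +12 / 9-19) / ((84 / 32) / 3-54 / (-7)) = -4047092 / 587301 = -6.89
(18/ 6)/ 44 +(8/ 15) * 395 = 27817/ 132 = 210.73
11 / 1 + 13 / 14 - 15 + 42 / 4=52 / 7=7.43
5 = 5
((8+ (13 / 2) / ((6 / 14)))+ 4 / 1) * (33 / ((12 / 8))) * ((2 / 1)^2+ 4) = 14344 / 3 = 4781.33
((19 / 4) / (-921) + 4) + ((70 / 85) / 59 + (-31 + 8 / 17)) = -97995037 / 3695052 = -26.52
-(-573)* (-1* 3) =-1719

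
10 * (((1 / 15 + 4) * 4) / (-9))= -488 / 27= -18.07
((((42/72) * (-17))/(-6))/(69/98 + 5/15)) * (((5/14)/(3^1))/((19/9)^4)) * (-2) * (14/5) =-4250799/79495810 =-0.05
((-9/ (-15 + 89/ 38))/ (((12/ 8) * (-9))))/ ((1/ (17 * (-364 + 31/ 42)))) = 9856022/ 30303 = 325.25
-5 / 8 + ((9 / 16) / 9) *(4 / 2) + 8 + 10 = 35 / 2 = 17.50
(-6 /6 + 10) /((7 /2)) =18 /7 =2.57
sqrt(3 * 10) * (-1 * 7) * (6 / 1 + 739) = -5215 * sqrt(30) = -28563.73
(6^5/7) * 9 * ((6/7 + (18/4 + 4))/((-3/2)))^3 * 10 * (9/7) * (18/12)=-46805021.88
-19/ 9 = -2.11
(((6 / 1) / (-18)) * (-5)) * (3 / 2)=5 / 2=2.50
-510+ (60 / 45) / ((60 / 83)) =-22867 / 45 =-508.16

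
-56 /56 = -1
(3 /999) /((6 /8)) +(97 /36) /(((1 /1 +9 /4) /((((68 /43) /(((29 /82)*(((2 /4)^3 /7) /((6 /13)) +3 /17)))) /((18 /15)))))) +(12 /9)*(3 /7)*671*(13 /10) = 512.82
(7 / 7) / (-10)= -1 / 10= -0.10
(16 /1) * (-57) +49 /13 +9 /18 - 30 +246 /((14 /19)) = -109905 /182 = -603.87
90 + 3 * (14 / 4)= 100.50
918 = 918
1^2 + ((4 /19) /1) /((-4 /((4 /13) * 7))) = 219 /247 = 0.89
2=2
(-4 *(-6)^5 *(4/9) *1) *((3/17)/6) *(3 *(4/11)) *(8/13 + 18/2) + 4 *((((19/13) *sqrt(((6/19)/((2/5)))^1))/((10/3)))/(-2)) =4264.13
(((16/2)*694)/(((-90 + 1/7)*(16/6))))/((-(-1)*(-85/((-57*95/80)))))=-7891821/427720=-18.45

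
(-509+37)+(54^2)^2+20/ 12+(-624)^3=-703404115/ 3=-234468038.33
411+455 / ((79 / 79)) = 866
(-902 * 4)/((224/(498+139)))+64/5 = -204949/20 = -10247.45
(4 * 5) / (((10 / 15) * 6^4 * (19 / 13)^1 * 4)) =65 / 16416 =0.00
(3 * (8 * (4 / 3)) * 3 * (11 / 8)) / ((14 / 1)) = 66 / 7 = 9.43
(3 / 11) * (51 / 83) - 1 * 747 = -746.83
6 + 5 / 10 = 13 / 2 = 6.50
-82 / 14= -41 / 7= -5.86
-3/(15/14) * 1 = -14/5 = -2.80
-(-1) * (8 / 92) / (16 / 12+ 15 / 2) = 12 / 1219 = 0.01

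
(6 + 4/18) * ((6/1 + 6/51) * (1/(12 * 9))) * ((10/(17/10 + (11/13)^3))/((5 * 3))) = 9139520/89688141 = 0.10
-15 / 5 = -3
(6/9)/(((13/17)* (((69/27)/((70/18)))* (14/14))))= 1190/897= 1.33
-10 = -10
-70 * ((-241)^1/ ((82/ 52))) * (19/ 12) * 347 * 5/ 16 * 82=150615711.46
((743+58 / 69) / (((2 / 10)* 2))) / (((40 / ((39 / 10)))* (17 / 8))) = 133445 / 1564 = 85.32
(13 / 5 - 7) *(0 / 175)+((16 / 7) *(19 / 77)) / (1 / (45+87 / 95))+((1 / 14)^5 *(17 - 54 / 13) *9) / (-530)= 1055598958443 / 40761680960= 25.90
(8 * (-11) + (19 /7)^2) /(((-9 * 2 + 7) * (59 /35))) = 19755 /4543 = 4.35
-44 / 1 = -44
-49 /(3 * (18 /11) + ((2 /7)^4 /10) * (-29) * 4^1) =-10.14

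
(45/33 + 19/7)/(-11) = -314/847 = -0.37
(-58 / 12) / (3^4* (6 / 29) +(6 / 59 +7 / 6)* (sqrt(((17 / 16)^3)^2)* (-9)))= -203239424 / 128942667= -1.58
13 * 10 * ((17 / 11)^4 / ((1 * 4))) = 185.40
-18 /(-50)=9 /25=0.36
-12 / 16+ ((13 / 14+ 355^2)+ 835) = 3552085 / 28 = 126860.18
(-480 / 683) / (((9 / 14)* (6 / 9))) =-1120 / 683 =-1.64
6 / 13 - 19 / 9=-193 / 117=-1.65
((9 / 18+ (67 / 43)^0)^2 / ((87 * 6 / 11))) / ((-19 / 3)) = -33 / 4408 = -0.01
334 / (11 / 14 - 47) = -4676 / 647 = -7.23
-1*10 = -10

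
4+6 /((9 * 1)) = 14 /3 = 4.67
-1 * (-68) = 68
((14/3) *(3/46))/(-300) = -7/6900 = -0.00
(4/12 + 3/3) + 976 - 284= 693.33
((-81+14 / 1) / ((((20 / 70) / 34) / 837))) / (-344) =6673401 / 344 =19399.42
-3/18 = -1/6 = -0.17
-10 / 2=-5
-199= -199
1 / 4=0.25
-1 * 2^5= -32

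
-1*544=-544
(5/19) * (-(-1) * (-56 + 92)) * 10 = 1800/19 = 94.74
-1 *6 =-6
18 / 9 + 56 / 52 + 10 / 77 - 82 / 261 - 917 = -914.11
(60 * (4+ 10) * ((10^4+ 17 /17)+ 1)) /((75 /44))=4928985.60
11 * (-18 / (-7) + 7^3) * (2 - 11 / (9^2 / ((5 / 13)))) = 7796437 / 1053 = 7404.02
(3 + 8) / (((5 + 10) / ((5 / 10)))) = 11 / 30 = 0.37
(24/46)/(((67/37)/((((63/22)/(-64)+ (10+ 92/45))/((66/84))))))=196917959/44750640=4.40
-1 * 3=-3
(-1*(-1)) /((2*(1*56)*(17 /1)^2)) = 1 /32368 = 0.00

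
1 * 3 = 3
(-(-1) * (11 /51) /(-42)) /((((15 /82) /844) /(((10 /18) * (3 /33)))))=-34604 /28917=-1.20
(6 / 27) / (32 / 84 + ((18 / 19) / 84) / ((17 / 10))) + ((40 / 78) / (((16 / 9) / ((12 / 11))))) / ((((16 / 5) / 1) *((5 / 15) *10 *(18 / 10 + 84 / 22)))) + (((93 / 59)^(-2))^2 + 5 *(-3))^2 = 139147735117184968097468549 / 630354314694071608404192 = 220.75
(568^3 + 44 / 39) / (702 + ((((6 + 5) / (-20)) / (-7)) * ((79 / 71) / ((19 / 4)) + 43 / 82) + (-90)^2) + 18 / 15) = 110678548408295840 / 5316942382947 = 20816.20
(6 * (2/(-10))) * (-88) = 528/5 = 105.60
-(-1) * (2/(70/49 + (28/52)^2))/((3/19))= 2366/321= 7.37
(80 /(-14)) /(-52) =10 /91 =0.11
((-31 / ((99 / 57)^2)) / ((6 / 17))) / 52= -190247 / 339768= -0.56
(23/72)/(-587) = -23/42264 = -0.00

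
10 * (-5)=-50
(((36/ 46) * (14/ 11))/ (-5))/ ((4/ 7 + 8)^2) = -0.00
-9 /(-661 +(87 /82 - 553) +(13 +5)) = 738 /97985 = 0.01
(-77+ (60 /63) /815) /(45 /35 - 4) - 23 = 49874 /9291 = 5.37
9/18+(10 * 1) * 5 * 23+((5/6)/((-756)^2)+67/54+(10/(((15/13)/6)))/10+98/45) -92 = 18296899513/17146080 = 1067.12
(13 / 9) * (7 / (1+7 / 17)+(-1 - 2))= 611 / 216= 2.83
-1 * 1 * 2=-2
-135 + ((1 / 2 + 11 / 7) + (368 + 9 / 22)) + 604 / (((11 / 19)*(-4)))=-1951 / 77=-25.34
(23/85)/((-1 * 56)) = -23/4760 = -0.00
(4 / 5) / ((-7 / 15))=-12 / 7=-1.71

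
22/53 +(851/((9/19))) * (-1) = -856759/477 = -1796.14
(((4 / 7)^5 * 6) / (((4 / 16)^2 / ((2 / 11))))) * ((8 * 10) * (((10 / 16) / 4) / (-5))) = -491520 / 184877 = -2.66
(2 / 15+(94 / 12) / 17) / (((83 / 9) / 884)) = 23634 / 415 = 56.95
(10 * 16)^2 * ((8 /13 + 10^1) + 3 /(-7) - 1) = 21401600 /91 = 235182.42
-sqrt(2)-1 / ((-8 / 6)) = -0.66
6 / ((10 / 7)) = 21 / 5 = 4.20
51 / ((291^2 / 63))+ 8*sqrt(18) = 357 / 9409+ 24*sqrt(2) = 33.98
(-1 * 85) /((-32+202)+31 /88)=-7480 /14991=-0.50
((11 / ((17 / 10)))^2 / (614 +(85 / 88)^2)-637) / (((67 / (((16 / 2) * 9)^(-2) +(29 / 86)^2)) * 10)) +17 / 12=2312774852561292455 / 1767655689353859456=1.31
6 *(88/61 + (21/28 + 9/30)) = 9123/610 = 14.96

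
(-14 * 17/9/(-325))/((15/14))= 3332/43875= 0.08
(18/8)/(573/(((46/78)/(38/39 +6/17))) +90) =1173/719240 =0.00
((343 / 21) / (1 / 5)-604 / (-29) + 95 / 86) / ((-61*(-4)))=0.42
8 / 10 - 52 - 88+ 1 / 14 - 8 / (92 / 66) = -144.87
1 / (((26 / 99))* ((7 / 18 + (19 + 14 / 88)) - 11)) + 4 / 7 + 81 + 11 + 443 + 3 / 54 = 2972323297 / 5544630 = 536.07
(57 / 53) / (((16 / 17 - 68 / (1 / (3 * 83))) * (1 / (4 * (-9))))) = 8721 / 3813721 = 0.00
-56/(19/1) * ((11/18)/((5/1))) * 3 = -308/285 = -1.08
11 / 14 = 0.79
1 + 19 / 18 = 37 / 18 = 2.06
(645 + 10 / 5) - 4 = 643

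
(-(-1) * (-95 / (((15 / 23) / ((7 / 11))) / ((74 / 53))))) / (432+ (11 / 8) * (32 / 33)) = -113183 / 378950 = -0.30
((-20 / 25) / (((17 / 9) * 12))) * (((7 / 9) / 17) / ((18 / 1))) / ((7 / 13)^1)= -13 / 78030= -0.00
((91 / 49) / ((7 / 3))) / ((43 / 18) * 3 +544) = 234 / 162043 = 0.00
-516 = -516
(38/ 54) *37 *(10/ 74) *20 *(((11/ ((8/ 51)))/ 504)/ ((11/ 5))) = 40375/ 9072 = 4.45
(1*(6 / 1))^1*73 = 438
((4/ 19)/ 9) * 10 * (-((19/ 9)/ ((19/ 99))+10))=-4.91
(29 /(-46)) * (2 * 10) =-290 /23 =-12.61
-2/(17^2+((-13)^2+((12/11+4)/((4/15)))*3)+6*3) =-11/2933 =-0.00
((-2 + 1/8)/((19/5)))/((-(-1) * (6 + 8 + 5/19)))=-75/2168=-0.03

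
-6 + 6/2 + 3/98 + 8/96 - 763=-450341/588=-765.89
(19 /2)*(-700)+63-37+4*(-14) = -6680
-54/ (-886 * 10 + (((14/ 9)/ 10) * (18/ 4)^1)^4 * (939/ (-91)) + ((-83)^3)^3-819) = 2340000/ 8100744394927170327359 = 0.00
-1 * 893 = -893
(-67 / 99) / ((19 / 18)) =-134 / 209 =-0.64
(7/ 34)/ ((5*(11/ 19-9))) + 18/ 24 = 20267/ 27200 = 0.75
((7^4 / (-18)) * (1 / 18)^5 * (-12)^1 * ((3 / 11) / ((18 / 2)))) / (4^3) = 2401 / 5986151424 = 0.00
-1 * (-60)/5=12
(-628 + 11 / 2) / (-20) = 249 / 8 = 31.12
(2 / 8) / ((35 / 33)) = 33 / 140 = 0.24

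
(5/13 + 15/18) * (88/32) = 1045/312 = 3.35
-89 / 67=-1.33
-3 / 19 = -0.16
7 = 7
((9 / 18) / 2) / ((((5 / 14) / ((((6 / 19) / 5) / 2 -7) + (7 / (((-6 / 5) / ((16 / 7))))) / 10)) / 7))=-57967 / 1425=-40.68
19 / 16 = 1.19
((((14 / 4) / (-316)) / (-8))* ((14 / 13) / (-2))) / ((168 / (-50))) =175 / 788736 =0.00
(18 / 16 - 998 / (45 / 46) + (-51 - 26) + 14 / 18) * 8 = -43811 / 5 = -8762.20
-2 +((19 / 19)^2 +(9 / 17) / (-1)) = -26 / 17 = -1.53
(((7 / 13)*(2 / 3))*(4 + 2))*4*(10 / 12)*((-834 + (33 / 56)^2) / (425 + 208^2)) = -4357225 / 31805592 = -0.14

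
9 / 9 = 1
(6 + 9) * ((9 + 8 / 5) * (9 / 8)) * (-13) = -18603 / 8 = -2325.38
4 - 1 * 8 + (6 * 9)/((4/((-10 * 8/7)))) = -1108/7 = -158.29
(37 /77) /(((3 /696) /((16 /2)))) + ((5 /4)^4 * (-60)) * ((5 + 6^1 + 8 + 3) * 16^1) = -7803281 /154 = -50670.66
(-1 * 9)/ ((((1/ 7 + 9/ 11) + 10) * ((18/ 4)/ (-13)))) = 1001/ 422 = 2.37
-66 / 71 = -0.93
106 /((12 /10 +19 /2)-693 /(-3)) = 0.44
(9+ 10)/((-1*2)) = -19/2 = -9.50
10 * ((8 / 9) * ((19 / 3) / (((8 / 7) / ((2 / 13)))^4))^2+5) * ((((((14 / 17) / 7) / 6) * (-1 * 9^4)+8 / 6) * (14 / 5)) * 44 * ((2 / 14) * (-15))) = 966496335261698980915 / 575109735842304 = 1680542.47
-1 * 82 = -82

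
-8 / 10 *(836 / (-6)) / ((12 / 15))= 418 / 3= 139.33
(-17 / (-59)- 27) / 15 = -1576 / 885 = -1.78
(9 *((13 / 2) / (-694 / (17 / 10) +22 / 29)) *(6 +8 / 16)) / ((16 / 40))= -2.33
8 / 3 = 2.67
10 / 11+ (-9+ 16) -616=-6689 / 11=-608.09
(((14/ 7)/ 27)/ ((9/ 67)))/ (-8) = -0.07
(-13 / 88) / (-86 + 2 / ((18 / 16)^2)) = 0.00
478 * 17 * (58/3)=471308/3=157102.67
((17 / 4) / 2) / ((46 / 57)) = 969 / 368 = 2.63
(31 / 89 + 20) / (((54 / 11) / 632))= 6295036 / 2403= 2619.66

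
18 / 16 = 1.12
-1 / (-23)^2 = -1 / 529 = -0.00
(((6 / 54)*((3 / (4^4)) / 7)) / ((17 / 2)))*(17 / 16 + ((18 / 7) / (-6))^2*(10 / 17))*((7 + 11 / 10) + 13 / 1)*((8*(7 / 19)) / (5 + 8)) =0.00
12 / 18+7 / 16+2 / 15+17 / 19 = 3241 / 1520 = 2.13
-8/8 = -1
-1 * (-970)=970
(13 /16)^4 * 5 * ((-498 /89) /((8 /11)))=-391142895 /23330816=-16.77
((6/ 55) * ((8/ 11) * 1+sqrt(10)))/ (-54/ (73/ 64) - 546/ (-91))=-0.01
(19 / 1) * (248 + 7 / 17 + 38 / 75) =6030049 / 1275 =4729.45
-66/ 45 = -1.47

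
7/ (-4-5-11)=-7/ 20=-0.35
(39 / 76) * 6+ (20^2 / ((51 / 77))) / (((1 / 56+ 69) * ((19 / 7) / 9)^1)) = 16025817 / 499358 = 32.09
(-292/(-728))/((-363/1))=-73/66066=-0.00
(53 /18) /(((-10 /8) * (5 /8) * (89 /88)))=-74624 /20025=-3.73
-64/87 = -0.74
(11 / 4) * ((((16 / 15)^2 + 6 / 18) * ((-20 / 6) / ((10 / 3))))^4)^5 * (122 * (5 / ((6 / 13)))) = 2173830851112548145303019768816258517028908208386263523 / 265375975702560291414556559175252914428710937500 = 8191513.36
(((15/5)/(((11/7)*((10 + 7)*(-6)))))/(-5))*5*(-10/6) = -35/1122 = -0.03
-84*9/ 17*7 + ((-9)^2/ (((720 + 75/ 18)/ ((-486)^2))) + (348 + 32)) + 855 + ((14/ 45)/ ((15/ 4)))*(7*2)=27344.03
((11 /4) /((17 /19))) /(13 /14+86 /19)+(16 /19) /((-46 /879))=-334769399 /21558958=-15.53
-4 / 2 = -2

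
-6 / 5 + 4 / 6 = -8 / 15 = -0.53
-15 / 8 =-1.88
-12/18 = -0.67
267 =267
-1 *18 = -18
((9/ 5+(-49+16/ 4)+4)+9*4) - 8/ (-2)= 4/ 5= 0.80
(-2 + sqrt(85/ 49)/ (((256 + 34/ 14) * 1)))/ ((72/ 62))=-31/ 18 + 31 * sqrt(85)/ 65124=-1.72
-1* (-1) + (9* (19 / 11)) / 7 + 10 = 1018 / 77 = 13.22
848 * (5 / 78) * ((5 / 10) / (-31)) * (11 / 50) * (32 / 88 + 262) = -7844 / 155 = -50.61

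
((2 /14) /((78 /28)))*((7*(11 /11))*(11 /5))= 154 /195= 0.79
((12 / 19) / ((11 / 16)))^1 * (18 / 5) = 3456 / 1045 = 3.31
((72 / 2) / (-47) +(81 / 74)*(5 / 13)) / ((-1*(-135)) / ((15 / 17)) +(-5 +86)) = -1733 / 1175564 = -0.00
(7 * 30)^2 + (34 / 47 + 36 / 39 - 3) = 26944273 / 611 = 44098.65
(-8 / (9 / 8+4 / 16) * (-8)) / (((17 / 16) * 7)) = 8192 / 1309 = 6.26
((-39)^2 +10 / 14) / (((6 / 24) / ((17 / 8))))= 90542 / 7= 12934.57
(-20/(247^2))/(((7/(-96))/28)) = 7680/61009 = 0.13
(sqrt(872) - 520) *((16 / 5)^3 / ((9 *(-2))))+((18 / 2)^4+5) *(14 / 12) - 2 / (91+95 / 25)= 152988418 / 17775 - 4096 *sqrt(218) / 1125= 8553.19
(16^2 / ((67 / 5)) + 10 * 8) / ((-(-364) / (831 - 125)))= 1171960 / 6097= 192.22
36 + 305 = 341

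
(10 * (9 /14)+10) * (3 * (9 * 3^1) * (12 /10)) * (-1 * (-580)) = 6483240 /7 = 926177.14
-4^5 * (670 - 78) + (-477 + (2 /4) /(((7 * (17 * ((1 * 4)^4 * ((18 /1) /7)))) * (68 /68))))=-95050552319 /156672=-606685.00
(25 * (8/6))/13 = 100/39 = 2.56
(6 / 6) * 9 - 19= -10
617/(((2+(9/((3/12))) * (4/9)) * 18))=617/324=1.90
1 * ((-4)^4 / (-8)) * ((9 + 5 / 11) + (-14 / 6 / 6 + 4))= -41392 / 99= -418.10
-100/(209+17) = -50/113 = -0.44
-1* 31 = -31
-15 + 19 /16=-221 /16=-13.81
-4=-4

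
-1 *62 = -62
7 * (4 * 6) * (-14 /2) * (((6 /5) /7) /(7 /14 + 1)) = -672 /5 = -134.40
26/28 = 13/14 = 0.93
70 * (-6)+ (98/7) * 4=-364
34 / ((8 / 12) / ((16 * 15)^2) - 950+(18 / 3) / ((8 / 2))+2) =-172800 / 4810447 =-0.04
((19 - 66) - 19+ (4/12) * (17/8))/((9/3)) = -1567/72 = -21.76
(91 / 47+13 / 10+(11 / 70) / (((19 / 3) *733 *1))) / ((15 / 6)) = 29656464 / 22909915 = 1.29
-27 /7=-3.86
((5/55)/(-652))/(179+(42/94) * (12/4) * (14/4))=-47/61919462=-0.00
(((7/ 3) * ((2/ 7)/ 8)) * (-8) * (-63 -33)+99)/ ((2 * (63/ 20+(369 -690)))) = -10/ 39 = -0.26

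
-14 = -14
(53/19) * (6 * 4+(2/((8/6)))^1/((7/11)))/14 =19557/3724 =5.25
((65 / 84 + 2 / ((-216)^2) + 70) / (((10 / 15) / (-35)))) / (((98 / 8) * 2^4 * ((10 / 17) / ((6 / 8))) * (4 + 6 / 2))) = -196470479 / 56899584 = -3.45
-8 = -8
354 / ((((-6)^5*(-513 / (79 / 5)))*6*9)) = 4661 / 179508960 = 0.00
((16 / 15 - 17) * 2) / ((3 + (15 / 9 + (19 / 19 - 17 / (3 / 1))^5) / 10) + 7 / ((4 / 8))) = 77436 / 496109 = 0.16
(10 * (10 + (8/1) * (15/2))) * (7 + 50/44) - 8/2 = 62606/11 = 5691.45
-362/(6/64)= -11584/3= -3861.33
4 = 4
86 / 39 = 2.21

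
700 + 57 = 757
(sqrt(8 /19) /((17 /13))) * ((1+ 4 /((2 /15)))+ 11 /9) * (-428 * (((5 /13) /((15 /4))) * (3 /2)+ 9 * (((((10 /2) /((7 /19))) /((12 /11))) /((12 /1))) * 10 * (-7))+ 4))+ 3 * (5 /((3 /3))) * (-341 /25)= -1023 /5+ 2094307790 * sqrt(38) /2907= 4440861.88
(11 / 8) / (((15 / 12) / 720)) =792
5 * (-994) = -4970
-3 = -3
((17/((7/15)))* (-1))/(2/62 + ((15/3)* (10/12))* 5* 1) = -47430/27167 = -1.75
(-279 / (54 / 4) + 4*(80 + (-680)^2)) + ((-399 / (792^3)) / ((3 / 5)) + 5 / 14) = 6433121658048721 / 3477551616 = 1849899.69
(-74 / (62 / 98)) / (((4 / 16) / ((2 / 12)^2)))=-3626 / 279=-13.00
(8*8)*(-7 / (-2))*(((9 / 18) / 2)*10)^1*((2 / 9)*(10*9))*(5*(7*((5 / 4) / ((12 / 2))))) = 245000 / 3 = 81666.67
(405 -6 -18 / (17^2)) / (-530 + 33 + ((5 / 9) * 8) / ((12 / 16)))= -3112911 / 3831851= -0.81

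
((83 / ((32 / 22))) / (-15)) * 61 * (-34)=946781 / 120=7889.84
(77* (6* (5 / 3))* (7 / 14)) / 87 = 385 / 87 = 4.43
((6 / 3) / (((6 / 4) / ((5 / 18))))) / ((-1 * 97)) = -10 / 2619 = -0.00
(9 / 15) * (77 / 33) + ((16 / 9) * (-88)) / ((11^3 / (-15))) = 5741 / 1815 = 3.16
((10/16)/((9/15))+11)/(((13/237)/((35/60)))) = 159817/1248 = 128.06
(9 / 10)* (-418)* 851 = -320146.20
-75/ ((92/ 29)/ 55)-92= -128089/ 92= -1392.27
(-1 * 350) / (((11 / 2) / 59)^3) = -575061200 / 1331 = -432051.99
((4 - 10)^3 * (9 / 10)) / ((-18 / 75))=810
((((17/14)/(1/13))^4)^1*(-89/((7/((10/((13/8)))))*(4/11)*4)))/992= -898211143115/266760704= -3367.10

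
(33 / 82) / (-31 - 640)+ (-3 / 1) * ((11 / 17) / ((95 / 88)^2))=-1278731379 / 767431850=-1.67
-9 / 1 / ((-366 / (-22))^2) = -121 / 3721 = -0.03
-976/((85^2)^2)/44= -244/574206875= -0.00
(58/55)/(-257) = -58/14135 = -0.00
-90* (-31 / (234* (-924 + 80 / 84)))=-3255 / 251992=-0.01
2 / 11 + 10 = 112 / 11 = 10.18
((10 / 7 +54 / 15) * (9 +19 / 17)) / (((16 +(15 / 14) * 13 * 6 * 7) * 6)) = 15136 / 1072785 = 0.01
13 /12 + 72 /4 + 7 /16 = 937 /48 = 19.52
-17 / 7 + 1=-10 / 7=-1.43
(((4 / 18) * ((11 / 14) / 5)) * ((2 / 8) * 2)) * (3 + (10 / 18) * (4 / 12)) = 473 / 8505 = 0.06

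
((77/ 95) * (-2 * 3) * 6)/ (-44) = 63/ 95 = 0.66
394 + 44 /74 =394.59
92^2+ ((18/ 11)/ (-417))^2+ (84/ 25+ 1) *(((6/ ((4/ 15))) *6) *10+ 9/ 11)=838908952561/ 58446025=14353.57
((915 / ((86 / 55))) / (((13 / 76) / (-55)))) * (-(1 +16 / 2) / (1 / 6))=5679679500 / 559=10160428.44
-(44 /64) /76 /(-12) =11 /14592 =0.00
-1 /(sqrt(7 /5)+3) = -15 /38+sqrt(35) /38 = -0.24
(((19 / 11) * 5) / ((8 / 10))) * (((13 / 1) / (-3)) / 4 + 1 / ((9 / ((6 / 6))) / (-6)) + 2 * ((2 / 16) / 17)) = -28025 / 1496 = -18.73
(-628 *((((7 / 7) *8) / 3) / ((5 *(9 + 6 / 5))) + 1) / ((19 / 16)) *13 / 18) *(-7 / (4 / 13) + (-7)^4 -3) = -8325434936 / 8721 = -954642.24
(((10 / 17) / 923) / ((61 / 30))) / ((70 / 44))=1320 / 6700057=0.00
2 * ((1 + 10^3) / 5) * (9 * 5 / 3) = 6006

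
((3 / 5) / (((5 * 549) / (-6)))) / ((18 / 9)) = -1 / 1525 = -0.00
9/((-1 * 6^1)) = -3/2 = -1.50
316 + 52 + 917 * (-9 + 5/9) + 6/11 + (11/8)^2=-46716085/6336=-7373.12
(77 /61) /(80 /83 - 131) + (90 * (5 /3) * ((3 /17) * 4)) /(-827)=-1274922469 /9256066007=-0.14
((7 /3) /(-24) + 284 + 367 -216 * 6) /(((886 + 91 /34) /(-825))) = 43427945 /72516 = 598.87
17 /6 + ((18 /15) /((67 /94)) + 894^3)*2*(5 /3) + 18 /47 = 45000279819121 /18894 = 2381723288.83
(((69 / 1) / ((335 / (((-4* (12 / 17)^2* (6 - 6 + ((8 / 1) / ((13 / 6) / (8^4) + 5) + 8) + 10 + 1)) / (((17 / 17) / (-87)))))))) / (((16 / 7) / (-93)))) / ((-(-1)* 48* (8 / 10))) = -29679828347925 / 38073234544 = -779.55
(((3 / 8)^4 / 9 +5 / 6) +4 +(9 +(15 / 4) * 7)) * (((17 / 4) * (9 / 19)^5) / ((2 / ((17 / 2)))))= 2801934472977 / 162273624064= 17.27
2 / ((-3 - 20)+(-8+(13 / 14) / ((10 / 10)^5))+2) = -0.07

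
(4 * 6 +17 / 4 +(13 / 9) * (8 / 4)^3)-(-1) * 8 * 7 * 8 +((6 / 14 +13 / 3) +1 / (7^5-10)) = 694987157 / 1410948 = 492.57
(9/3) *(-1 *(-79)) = 237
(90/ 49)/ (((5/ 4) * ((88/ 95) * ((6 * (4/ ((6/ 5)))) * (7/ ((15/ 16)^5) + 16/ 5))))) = 129853125/ 21064188992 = 0.01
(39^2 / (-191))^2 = 2313441 / 36481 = 63.41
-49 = -49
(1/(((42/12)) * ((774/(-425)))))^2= 180625/7338681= 0.02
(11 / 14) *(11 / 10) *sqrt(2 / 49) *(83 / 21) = 10043 *sqrt(2) / 20580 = 0.69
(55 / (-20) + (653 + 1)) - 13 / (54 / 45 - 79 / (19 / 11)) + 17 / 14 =77330719 / 118468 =652.76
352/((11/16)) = 512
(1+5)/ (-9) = -2/ 3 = -0.67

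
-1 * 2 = -2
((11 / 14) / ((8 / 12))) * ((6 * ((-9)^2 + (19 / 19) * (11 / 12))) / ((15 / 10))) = 10813 / 28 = 386.18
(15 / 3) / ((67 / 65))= 325 / 67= 4.85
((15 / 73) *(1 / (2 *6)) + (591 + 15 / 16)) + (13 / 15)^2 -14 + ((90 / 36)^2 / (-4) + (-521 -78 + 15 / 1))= -6.86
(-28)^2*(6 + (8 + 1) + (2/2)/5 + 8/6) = 12962.13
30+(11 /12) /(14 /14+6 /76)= 7589 /246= 30.85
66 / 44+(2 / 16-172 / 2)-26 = -883 / 8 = -110.38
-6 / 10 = -3 / 5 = -0.60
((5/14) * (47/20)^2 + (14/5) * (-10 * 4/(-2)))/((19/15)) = 194787/4256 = 45.77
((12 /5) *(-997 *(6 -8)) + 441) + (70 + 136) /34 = 444776 /85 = 5232.66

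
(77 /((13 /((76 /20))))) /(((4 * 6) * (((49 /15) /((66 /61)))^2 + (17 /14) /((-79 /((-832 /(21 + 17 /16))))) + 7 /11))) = 4665125178945 /51393496824514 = 0.09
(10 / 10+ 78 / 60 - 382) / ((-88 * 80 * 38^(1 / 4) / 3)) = 11391 * 38^(3 / 4) / 2675200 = 0.07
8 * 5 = 40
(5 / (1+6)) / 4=5 / 28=0.18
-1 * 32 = -32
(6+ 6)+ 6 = 18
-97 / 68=-1.43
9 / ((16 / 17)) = 153 / 16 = 9.56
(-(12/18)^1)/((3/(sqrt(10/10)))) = -2/9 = -0.22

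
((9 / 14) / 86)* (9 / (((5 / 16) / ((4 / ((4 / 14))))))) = 648 / 215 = 3.01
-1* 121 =-121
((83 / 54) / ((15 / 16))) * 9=664 / 45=14.76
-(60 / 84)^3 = -0.36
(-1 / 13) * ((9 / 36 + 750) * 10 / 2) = -15005 / 52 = -288.56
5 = 5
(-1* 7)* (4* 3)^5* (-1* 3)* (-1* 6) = -31352832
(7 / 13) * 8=4.31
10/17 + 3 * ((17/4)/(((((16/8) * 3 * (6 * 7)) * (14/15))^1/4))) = 5365/6664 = 0.81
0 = 0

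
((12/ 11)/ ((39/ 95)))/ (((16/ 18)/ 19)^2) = 2777895/ 2288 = 1214.11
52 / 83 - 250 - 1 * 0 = -20698 / 83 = -249.37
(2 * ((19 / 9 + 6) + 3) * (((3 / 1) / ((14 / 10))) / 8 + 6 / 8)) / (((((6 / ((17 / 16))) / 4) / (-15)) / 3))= -40375 / 56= -720.98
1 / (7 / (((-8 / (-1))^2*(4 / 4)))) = 64 / 7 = 9.14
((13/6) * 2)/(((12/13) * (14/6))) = 169/84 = 2.01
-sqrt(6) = -2.45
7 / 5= 1.40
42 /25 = 1.68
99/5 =19.80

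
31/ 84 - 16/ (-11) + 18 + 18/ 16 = 20.95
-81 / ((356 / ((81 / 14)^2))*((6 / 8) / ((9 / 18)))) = -177147 / 34888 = -5.08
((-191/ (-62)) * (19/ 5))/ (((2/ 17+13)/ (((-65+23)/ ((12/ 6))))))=-1295553/ 69130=-18.74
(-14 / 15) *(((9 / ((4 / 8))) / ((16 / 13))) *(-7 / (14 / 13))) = 88.72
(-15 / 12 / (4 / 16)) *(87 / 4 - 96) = 1485 / 4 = 371.25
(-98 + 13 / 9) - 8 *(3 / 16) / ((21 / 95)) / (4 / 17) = -63199 / 504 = -125.39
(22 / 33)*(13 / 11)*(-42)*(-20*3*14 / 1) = 305760 / 11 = 27796.36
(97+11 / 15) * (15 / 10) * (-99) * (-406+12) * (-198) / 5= -5661096804 / 25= -226443872.16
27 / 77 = 0.35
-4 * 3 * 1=-12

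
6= 6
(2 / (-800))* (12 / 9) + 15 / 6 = 749 / 300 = 2.50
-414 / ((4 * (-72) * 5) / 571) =13133 / 80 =164.16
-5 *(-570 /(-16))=-178.12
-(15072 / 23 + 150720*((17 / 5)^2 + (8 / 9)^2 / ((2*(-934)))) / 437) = -127894817504 / 27550665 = -4642.17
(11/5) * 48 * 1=528/5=105.60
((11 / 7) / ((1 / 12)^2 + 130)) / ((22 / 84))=864 / 18721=0.05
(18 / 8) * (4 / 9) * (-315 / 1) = -315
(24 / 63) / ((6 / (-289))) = -1156 / 63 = -18.35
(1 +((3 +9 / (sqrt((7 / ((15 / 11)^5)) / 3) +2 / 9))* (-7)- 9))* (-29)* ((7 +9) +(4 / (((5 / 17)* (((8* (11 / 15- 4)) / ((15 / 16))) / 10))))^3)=3446344030108308893 / 489049748246528- 1028594106018995175* sqrt(385) / 69864249749504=-281834.26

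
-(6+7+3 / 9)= -40 / 3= -13.33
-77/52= -1.48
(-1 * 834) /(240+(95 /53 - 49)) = -4.33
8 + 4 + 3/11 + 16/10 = 13.87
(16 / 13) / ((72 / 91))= 14 / 9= 1.56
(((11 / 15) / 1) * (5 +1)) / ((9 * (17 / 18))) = 44 / 85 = 0.52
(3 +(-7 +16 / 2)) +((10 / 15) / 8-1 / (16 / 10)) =83 / 24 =3.46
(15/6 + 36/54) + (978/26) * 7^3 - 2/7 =7046107/546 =12904.96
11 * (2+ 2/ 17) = 396/ 17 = 23.29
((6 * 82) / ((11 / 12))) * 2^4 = 94464 / 11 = 8587.64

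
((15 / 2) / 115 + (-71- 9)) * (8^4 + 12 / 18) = -22595165 / 69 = -327466.16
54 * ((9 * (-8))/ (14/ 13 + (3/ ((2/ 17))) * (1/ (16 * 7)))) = -11321856/ 3799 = -2980.22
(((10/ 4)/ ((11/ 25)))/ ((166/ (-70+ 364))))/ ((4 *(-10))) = -3675/ 14608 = -0.25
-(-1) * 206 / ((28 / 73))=537.07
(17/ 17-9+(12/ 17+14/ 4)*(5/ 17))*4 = -27.05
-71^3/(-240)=357911/240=1491.30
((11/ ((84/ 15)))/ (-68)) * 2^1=-55/ 952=-0.06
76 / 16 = 4.75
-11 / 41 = -0.27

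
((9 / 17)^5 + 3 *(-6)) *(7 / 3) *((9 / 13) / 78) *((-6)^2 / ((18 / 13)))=-178488639 / 18458141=-9.67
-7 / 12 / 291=-7 / 3492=-0.00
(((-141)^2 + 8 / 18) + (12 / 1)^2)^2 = 32482492441 / 81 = 401018425.20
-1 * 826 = -826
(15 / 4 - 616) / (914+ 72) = -2449 / 3944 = -0.62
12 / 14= 6 / 7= 0.86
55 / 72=0.76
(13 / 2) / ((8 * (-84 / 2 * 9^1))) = -13 / 6048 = -0.00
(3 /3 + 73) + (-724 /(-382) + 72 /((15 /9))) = 113736 /955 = 119.10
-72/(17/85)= -360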